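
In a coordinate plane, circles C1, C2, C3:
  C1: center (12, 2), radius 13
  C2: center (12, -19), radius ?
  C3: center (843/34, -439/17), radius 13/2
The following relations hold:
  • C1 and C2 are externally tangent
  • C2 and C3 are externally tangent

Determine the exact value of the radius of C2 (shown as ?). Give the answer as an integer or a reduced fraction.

1. [ext C1·C2]  r_C2² + 26r_C2 − 272 = 0  ⇒  r_C2 = 8 (r>0 drops 1)
2. [ext C2·C3]  r_C2² + 13r_C2 − 168 = 0  ⇒  r_C2 = 8 (r>0 drops 1)

8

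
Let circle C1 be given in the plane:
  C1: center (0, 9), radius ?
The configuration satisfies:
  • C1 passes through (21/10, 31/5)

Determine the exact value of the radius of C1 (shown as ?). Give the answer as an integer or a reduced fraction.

1. [C1∋P]  r_C1² − 49/4 = 0  ⇒  r_C1 = 7/2 (r>0 drops 1)

7/2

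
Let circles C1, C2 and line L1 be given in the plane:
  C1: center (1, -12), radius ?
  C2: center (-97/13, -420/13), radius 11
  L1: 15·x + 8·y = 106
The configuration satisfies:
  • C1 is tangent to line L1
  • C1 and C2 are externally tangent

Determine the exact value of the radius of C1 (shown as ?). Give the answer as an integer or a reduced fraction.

1. [C1‖L1]  r_C1² − 121 = 0  ⇒  r_C1 = 11 (r>0 drops 1)
2. [ext C1·C2]  r_C1² + 22r_C1 − 363 = 0  ⇒  r_C1 = 11 (r>0 drops 1)

11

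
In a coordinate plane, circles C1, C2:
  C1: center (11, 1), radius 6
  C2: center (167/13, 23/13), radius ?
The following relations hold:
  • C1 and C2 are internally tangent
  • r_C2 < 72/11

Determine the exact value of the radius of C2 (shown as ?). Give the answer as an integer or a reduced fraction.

1. [int C1,C2]  r_C2² − 12r_C2 + 32 = 0  ⇒  r_C2 = 4 or 8
2. given r_C2 < 72/11: keep 4

4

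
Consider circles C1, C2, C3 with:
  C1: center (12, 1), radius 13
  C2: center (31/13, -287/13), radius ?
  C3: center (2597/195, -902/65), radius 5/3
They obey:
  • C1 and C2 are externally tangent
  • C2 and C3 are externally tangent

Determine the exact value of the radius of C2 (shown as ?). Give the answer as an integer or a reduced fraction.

1. [ext C1·C2]  r_C2² + 26r_C2 − 456 = 0  ⇒  r_C2 = 12 (r>0 drops 1)
2. [ext C2·C3]  r_C2² + (10/3)r_C2 − 184 = 0  ⇒  r_C2 = 12 (r>0 drops 1)

12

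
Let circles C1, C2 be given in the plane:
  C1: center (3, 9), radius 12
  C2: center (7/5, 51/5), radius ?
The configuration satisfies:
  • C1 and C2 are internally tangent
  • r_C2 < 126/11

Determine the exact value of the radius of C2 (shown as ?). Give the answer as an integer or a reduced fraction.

1. [int C1,C2]  r_C2² − 24r_C2 + 140 = 0  ⇒  r_C2 = 10 or 14
2. given r_C2 < 126/11: keep 10

10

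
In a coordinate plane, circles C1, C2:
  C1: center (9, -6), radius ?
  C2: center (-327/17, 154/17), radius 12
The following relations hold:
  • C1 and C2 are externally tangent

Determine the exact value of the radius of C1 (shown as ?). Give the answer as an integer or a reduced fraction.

20

1. [ext C1·C2]  r_C1² + 24r_C1 − 880 = 0  ⇒  r_C1 = 20 (r>0 drops 1)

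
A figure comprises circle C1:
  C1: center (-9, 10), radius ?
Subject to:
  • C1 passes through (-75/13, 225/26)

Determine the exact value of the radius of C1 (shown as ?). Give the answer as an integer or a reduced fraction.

7/2

1. [C1∋P]  r_C1² − 49/4 = 0  ⇒  r_C1 = 7/2 (r>0 drops 1)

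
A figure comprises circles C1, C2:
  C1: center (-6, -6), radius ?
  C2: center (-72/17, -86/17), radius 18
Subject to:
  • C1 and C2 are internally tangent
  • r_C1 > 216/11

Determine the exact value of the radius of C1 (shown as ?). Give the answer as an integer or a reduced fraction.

20

1. [int C1,C2]  r_C1² − 36r_C1 + 320 = 0  ⇒  r_C1 = 16 or 20
2. given r_C1 > 216/11: keep 20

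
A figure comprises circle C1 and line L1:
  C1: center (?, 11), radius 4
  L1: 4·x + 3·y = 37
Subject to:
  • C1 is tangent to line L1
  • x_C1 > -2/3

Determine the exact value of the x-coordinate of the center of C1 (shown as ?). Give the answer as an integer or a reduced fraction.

1. [C1‖L1]  x_C1² − 2x_C1 − 24 = 0  ⇒  x_C1 = -4 or 6
2. given x_C1 > -2/3: keep 6

6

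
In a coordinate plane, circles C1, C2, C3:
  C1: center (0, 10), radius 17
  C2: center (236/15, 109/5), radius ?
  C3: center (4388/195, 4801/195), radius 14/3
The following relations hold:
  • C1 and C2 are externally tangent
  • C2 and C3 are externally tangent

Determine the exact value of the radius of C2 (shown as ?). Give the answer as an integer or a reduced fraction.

8/3

1. [ext C1·C2]  r_C2² + 34r_C2 − 880/9 = 0  ⇒  r_C2 = 8/3 (r>0 drops 1)
2. [ext C2·C3]  r_C2² + (28/3)r_C2 − 32 = 0  ⇒  r_C2 = 8/3 (r>0 drops 1)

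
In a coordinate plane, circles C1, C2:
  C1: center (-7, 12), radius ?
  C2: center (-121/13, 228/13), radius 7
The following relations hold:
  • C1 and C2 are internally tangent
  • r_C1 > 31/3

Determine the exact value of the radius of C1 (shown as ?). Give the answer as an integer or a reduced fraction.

13

1. [int C1,C2]  r_C1² − 14r_C1 + 13 = 0  ⇒  r_C1 = 1 or 13
2. given r_C1 > 31/3: keep 13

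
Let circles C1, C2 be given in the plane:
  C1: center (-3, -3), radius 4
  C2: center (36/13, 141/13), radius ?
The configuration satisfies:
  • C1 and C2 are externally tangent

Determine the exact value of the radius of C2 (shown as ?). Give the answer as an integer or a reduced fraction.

11

1. [ext C1·C2]  r_C2² + 8r_C2 − 209 = 0  ⇒  r_C2 = 11 (r>0 drops 1)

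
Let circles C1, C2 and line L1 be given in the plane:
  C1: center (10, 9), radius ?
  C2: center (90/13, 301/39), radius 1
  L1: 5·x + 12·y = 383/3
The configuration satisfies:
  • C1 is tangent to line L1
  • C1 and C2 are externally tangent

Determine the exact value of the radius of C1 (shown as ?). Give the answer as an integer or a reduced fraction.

7/3

1. [C1‖L1]  r_C1² − 49/9 = 0  ⇒  r_C1 = 7/3 (r>0 drops 1)
2. [ext C1·C2]  r_C1² + 2r_C1 − 91/9 = 0  ⇒  r_C1 = 7/3 (r>0 drops 1)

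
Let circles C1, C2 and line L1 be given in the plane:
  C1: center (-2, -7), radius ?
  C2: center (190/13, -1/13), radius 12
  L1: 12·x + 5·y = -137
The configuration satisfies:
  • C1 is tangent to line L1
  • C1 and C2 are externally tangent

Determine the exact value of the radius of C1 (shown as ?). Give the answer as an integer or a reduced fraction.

1. [C1‖L1]  r_C1² − 36 = 0  ⇒  r_C1 = 6 (r>0 drops 1)
2. [ext C1·C2]  r_C1² + 24r_C1 − 180 = 0  ⇒  r_C1 = 6 (r>0 drops 1)

6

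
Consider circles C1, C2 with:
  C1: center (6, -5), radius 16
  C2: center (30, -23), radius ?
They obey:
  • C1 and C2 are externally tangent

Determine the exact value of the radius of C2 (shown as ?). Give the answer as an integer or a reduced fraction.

14

1. [ext C1·C2]  r_C2² + 32r_C2 − 644 = 0  ⇒  r_C2 = 14 (r>0 drops 1)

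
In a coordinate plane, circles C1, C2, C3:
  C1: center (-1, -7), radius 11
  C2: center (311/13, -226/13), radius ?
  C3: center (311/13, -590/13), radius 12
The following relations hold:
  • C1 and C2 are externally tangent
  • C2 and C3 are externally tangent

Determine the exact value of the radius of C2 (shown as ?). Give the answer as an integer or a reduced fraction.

1. [ext C1·C2]  r_C2² + 22r_C2 − 608 = 0  ⇒  r_C2 = 16 (r>0 drops 1)
2. [ext C2·C3]  r_C2² + 24r_C2 − 640 = 0  ⇒  r_C2 = 16 (r>0 drops 1)

16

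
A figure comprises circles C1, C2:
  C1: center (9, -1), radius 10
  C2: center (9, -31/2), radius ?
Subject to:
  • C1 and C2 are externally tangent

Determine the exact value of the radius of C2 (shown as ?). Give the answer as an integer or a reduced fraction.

9/2

1. [ext C1·C2]  r_C2² + 20r_C2 − 441/4 = 0  ⇒  r_C2 = 9/2 (r>0 drops 1)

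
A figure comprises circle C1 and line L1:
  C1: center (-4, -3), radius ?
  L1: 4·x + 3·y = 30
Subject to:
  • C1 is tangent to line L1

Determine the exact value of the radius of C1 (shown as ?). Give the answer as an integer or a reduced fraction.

1. [C1‖L1]  r_C1² − 121 = 0  ⇒  r_C1 = 11 (r>0 drops 1)

11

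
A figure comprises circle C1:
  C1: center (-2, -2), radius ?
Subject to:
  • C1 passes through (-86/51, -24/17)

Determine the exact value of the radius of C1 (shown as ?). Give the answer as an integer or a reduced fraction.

2/3

1. [C1∋P]  r_C1² − 4/9 = 0  ⇒  r_C1 = 2/3 (r>0 drops 1)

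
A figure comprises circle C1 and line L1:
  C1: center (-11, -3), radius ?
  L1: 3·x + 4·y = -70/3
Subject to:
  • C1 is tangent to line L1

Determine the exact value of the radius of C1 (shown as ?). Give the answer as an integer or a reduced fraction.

1. [C1‖L1]  r_C1² − 169/9 = 0  ⇒  r_C1 = 13/3 (r>0 drops 1)

13/3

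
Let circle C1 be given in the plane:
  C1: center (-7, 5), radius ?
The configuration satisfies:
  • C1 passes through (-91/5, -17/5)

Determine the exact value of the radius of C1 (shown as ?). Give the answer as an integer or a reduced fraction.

1. [C1∋P]  r_C1² − 196 = 0  ⇒  r_C1 = 14 (r>0 drops 1)

14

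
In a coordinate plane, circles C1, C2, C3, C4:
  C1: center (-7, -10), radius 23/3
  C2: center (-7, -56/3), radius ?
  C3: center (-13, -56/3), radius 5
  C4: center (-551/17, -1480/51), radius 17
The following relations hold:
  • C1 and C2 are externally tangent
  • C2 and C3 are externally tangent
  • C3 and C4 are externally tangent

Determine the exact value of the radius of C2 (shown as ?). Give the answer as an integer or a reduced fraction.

1. [ext C1·C2]  r_C2² + (46/3)r_C2 − 49/3 = 0  ⇒  r_C2 = 1 (r>0 drops 1)
2. [ext C2·C3]  r_C2² + 10r_C2 − 11 = 0  ⇒  r_C2 = 1 (r>0 drops 1)

1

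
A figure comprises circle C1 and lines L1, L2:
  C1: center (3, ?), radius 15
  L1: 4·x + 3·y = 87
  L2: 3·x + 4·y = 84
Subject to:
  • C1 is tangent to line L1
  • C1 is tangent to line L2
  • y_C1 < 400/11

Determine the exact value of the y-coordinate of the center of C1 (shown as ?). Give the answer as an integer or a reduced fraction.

0

1. [C1‖L1]  y_C1² − 50y_C1 = 0  ⇒  y_C1 = 0 or 50
2. [C1‖L2]  y_C1² − (75/2)y_C1 = 0  ⇒  y_C1 = 0 or 75/2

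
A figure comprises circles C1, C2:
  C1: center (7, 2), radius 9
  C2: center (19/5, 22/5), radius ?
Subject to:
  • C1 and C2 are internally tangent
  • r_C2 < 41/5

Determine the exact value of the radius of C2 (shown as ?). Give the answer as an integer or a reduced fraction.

5

1. [int C1,C2]  r_C2² − 18r_C2 + 65 = 0  ⇒  r_C2 = 5 or 13
2. given r_C2 < 41/5: keep 5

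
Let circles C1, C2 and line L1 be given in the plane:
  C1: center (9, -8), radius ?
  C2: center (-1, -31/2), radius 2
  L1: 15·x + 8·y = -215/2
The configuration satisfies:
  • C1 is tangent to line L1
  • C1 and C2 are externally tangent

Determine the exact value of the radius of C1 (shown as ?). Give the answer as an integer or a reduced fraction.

21/2

1. [C1‖L1]  r_C1² − 441/4 = 0  ⇒  r_C1 = 21/2 (r>0 drops 1)
2. [ext C1·C2]  r_C1² + 4r_C1 − 609/4 = 0  ⇒  r_C1 = 21/2 (r>0 drops 1)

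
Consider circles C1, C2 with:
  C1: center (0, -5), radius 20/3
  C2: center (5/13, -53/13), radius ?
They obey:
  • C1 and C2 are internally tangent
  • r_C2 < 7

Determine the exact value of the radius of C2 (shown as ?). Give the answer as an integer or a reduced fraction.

17/3

1. [int C1,C2]  r_C2² − (40/3)r_C2 + 391/9 = 0  ⇒  r_C2 = 17/3 or 23/3
2. given r_C2 < 7: keep 17/3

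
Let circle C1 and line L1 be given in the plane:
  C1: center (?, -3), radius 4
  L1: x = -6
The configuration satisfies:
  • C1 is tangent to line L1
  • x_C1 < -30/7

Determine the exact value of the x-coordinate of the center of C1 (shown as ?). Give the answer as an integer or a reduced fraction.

1. [C1‖L1]  x_C1² + 12x_C1 + 20 = 0  ⇒  x_C1 = -10 or -2
2. given x_C1 < -30/7: keep -10

-10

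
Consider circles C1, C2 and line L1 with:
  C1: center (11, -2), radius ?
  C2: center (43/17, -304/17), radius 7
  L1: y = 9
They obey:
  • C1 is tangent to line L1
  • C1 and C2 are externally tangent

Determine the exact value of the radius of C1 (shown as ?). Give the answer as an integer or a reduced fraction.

1. [C1‖L1]  r_C1² − 121 = 0  ⇒  r_C1 = 11 (r>0 drops 1)
2. [ext C1·C2]  r_C1² + 14r_C1 − 275 = 0  ⇒  r_C1 = 11 (r>0 drops 1)

11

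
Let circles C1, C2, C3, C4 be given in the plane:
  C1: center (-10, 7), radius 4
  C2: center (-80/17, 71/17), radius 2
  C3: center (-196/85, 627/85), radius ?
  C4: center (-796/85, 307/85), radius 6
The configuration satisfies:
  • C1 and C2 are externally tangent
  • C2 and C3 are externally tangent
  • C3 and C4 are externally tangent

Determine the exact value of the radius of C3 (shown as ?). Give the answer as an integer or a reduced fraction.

2

1. [ext C2·C3]  r_C3² + 4r_C3 − 12 = 0  ⇒  r_C3 = 2 (r>0 drops 1)
2. [ext C3·C4]  r_C3² + 12r_C3 − 28 = 0  ⇒  r_C3 = 2 (r>0 drops 1)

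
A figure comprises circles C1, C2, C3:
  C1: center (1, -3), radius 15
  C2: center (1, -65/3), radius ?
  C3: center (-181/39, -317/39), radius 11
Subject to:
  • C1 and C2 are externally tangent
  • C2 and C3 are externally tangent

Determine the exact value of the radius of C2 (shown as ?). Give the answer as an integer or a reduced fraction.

1. [ext C1·C2]  r_C2² + 30r_C2 − 1111/9 = 0  ⇒  r_C2 = 11/3 (r>0 drops 1)
2. [ext C2·C3]  r_C2² + 22r_C2 − 847/9 = 0  ⇒  r_C2 = 11/3 (r>0 drops 1)

11/3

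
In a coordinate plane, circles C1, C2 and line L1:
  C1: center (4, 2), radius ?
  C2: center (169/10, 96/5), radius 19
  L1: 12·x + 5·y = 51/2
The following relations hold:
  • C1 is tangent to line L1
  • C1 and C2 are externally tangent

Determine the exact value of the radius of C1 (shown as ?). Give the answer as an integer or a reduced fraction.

5/2

1. [C1‖L1]  r_C1² − 25/4 = 0  ⇒  r_C1 = 5/2 (r>0 drops 1)
2. [ext C1·C2]  r_C1² + 38r_C1 − 405/4 = 0  ⇒  r_C1 = 5/2 (r>0 drops 1)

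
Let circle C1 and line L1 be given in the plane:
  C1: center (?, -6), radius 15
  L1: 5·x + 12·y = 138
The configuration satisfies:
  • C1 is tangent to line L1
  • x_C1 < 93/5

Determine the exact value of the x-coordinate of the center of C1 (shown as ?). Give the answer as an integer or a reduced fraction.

1. [C1‖L1]  x_C1² − 84x_C1 + 243 = 0  ⇒  x_C1 = 3 or 81
2. given x_C1 < 93/5: keep 3

3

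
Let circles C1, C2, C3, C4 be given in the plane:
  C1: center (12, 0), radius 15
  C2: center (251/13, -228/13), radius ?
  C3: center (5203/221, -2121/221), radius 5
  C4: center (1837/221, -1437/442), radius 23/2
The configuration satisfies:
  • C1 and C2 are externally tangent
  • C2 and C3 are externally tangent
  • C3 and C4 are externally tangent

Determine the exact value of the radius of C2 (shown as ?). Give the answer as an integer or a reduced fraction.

1. [ext C1·C2]  r_C2² + 30r_C2 − 136 = 0  ⇒  r_C2 = 4 (r>0 drops 1)
2. [ext C2·C3]  r_C2² + 10r_C2 − 56 = 0  ⇒  r_C2 = 4 (r>0 drops 1)

4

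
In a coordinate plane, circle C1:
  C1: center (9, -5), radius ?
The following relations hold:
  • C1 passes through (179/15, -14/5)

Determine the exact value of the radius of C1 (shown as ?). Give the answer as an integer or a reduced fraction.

1. [C1∋P]  r_C1² − 121/9 = 0  ⇒  r_C1 = 11/3 (r>0 drops 1)

11/3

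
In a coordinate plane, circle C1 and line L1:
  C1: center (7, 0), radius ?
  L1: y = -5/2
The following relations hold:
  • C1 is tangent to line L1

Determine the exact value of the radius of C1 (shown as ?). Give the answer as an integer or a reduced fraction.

1. [C1‖L1]  r_C1² − 25/4 = 0  ⇒  r_C1 = 5/2 (r>0 drops 1)

5/2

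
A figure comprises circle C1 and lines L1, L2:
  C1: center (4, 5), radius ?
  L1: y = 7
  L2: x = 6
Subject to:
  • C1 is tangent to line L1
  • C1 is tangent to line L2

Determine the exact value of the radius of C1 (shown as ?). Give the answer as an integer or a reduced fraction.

2

1. [C1‖L1]  r_C1² − 4 = 0  ⇒  r_C1 = 2 (r>0 drops 1)
2. [C1‖L2]  r_C1² − 4 = 0  ⇒  r_C1 = 2 (r>0 drops 1)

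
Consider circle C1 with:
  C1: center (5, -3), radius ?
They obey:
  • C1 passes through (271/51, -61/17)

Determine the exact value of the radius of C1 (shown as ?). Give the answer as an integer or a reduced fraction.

1. [C1∋P]  r_C1² − 4/9 = 0  ⇒  r_C1 = 2/3 (r>0 drops 1)

2/3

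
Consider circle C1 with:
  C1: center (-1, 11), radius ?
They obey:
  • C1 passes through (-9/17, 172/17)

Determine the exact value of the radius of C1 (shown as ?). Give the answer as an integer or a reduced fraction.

1. [C1∋P]  r_C1² − 1 = 0  ⇒  r_C1 = 1 (r>0 drops 1)

1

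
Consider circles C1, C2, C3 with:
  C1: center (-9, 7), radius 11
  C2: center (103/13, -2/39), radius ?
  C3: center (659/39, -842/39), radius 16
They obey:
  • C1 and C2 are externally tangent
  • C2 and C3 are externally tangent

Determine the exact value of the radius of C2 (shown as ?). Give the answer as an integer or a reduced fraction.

1. [ext C1·C2]  r_C2² + 22r_C2 − 1936/9 = 0  ⇒  r_C2 = 22/3 (r>0 drops 1)
2. [ext C2·C3]  r_C2² + 32r_C2 − 2596/9 = 0  ⇒  r_C2 = 22/3 (r>0 drops 1)

22/3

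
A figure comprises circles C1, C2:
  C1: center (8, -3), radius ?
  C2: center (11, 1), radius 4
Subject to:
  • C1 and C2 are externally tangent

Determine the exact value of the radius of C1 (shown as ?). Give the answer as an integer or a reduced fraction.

1

1. [ext C1·C2]  r_C1² + 8r_C1 − 9 = 0  ⇒  r_C1 = 1 (r>0 drops 1)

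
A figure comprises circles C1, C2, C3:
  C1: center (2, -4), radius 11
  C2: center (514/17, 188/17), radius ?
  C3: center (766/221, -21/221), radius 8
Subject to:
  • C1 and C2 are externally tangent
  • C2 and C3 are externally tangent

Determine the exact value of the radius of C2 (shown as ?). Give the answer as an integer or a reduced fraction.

1. [ext C1·C2]  r_C2² + 22r_C2 − 903 = 0  ⇒  r_C2 = 21 (r>0 drops 1)
2. [ext C2·C3]  r_C2² + 16r_C2 − 777 = 0  ⇒  r_C2 = 21 (r>0 drops 1)

21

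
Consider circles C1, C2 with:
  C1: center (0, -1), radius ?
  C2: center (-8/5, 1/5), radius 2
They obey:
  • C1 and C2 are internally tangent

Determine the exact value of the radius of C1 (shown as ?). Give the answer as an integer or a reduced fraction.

4

1. [int C1,C2]  r_C1² − 4r_C1 = 0  ⇒  r_C1 = 4 (r>0 drops 1)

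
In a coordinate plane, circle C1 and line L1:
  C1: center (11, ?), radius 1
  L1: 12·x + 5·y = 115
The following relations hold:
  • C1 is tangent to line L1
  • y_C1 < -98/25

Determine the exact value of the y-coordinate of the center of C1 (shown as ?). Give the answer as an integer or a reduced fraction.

1. [C1‖L1]  y_C1² + (34/5)y_C1 + 24/5 = 0  ⇒  y_C1 = -6 or -4/5
2. given y_C1 < -98/25: keep -6

-6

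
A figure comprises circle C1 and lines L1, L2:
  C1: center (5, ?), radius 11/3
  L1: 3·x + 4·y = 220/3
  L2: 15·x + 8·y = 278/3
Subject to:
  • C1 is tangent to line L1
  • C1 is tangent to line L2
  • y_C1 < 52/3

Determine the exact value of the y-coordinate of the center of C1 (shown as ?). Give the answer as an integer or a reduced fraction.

1. [C1‖L1]  y_C1² − (175/6)y_C1 + 575/3 = 0  ⇒  y_C1 = 10 or 115/6
2. [C1‖L2]  y_C1² − (53/12)y_C1 − 335/6 = 0  ⇒  y_C1 = -67/12 or 10

10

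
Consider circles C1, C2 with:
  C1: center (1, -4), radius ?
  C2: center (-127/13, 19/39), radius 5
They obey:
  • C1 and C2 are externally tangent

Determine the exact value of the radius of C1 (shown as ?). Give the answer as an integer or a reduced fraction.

20/3

1. [ext C1·C2]  r_C1² + 10r_C1 − 1000/9 = 0  ⇒  r_C1 = 20/3 (r>0 drops 1)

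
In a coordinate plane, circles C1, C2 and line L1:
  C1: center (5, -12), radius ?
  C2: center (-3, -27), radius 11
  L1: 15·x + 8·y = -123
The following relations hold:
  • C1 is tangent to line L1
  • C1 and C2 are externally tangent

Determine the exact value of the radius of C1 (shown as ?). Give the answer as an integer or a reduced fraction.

6

1. [C1‖L1]  r_C1² − 36 = 0  ⇒  r_C1 = 6 (r>0 drops 1)
2. [ext C1·C2]  r_C1² + 22r_C1 − 168 = 0  ⇒  r_C1 = 6 (r>0 drops 1)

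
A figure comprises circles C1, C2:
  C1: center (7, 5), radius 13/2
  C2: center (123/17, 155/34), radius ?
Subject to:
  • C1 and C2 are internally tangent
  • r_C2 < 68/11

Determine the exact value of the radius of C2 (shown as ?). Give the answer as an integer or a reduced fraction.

6

1. [int C1,C2]  r_C2² − 13r_C2 + 42 = 0  ⇒  r_C2 = 6 or 7
2. given r_C2 < 68/11: keep 6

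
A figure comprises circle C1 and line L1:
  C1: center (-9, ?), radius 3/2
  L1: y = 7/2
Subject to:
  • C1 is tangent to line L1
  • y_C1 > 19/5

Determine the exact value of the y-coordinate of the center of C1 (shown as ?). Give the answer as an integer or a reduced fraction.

5

1. [C1‖L1]  y_C1² − 7y_C1 + 10 = 0  ⇒  y_C1 = 2 or 5
2. given y_C1 > 19/5: keep 5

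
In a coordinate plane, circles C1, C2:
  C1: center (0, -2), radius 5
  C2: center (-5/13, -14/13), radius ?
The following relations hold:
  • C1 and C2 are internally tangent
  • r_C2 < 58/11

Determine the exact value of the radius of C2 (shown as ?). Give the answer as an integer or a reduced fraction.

1. [int C1,C2]  r_C2² − 10r_C2 + 24 = 0  ⇒  r_C2 = 4 or 6
2. given r_C2 < 58/11: keep 4

4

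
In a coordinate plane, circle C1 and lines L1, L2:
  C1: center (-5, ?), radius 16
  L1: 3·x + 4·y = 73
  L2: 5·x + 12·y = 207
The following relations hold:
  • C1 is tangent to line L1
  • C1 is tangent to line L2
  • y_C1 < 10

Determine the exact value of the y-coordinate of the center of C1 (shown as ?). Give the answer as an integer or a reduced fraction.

1. [C1‖L1]  y_C1² − 44y_C1 + 84 = 0  ⇒  y_C1 = 2 or 42
2. [C1‖L2]  y_C1² − (116/3)y_C1 + 220/3 = 0  ⇒  y_C1 = 2 or 110/3

2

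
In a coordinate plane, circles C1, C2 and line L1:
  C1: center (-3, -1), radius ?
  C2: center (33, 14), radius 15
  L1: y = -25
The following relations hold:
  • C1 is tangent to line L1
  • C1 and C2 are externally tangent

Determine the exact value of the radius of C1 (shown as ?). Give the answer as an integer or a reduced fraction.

24

1. [C1‖L1]  r_C1² − 576 = 0  ⇒  r_C1 = 24 (r>0 drops 1)
2. [ext C1·C2]  r_C1² + 30r_C1 − 1296 = 0  ⇒  r_C1 = 24 (r>0 drops 1)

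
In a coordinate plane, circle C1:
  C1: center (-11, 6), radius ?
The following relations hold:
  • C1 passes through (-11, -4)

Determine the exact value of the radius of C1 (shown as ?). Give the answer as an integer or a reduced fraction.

1. [C1∋P]  r_C1² − 100 = 0  ⇒  r_C1 = 10 (r>0 drops 1)

10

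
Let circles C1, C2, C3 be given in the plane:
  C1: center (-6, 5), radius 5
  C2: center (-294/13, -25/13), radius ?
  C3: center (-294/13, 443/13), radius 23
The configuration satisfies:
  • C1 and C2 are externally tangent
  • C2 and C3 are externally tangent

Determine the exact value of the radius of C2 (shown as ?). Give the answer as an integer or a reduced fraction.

13

1. [ext C1·C2]  r_C2² + 10r_C2 − 299 = 0  ⇒  r_C2 = 13 (r>0 drops 1)
2. [ext C2·C3]  r_C2² + 46r_C2 − 767 = 0  ⇒  r_C2 = 13 (r>0 drops 1)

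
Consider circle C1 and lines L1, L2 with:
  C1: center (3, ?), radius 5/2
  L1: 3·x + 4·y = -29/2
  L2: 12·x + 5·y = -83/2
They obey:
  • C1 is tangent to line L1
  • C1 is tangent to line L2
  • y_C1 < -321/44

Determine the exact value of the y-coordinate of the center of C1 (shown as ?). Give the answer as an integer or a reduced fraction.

-9

1. [C1‖L1]  y_C1² + (47/4)y_C1 + 99/4 = 0  ⇒  y_C1 = -9 or -11/4
2. [C1‖L2]  y_C1² + 31y_C1 + 198 = 0  ⇒  y_C1 = -22 or -9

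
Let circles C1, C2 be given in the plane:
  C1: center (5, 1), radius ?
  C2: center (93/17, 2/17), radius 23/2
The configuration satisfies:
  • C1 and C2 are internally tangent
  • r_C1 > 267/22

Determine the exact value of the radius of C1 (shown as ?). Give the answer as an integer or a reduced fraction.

25/2

1. [int C1,C2]  r_C1² − 23r_C1 + 525/4 = 0  ⇒  r_C1 = 21/2 or 25/2
2. given r_C1 > 267/22: keep 25/2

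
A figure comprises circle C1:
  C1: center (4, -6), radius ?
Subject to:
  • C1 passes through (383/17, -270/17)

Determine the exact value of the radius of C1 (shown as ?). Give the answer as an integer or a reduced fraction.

1. [C1∋P]  r_C1² − 441 = 0  ⇒  r_C1 = 21 (r>0 drops 1)

21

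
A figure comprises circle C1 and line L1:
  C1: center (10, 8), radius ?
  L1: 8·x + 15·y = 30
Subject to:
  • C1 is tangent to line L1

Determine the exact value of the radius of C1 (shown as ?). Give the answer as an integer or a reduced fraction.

10

1. [C1‖L1]  r_C1² − 100 = 0  ⇒  r_C1 = 10 (r>0 drops 1)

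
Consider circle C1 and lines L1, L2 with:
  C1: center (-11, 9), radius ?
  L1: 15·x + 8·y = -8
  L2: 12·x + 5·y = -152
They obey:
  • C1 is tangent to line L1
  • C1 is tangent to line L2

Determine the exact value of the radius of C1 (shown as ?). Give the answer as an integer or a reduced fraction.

1. [C1‖L1]  r_C1² − 25 = 0  ⇒  r_C1 = 5 (r>0 drops 1)
2. [C1‖L2]  r_C1² − 25 = 0  ⇒  r_C1 = 5 (r>0 drops 1)

5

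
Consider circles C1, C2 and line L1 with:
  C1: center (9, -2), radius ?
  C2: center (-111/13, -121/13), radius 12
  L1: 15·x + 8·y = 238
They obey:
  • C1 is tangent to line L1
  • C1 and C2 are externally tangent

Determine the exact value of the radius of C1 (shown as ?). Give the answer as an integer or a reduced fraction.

7

1. [C1‖L1]  r_C1² − 49 = 0  ⇒  r_C1 = 7 (r>0 drops 1)
2. [ext C1·C2]  r_C1² + 24r_C1 − 217 = 0  ⇒  r_C1 = 7 (r>0 drops 1)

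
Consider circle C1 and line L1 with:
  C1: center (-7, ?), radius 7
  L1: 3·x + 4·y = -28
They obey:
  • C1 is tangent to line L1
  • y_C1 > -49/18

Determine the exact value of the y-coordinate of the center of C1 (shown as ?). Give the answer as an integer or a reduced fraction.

7

1. [C1‖L1]  y_C1² + (7/2)y_C1 − 147/2 = 0  ⇒  y_C1 = -21/2 or 7
2. given y_C1 > -49/18: keep 7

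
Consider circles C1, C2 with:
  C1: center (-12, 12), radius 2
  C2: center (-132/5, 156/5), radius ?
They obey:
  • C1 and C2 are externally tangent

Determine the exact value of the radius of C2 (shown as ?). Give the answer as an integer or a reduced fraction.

1. [ext C1·C2]  r_C2² + 4r_C2 − 572 = 0  ⇒  r_C2 = 22 (r>0 drops 1)

22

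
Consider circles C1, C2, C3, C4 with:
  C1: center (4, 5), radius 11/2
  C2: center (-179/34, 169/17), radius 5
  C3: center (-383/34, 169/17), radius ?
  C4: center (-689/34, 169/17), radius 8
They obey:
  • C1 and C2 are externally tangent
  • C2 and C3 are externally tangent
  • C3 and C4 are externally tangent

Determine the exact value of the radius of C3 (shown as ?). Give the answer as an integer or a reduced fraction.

1

1. [ext C2·C3]  r_C3² + 10r_C3 − 11 = 0  ⇒  r_C3 = 1 (r>0 drops 1)
2. [ext C3·C4]  r_C3² + 16r_C3 − 17 = 0  ⇒  r_C3 = 1 (r>0 drops 1)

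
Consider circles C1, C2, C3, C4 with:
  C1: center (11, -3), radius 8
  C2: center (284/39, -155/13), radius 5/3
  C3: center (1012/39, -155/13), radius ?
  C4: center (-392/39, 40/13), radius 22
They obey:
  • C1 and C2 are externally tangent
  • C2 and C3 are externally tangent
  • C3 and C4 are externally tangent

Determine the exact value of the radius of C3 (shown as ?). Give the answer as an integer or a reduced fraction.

17

1. [ext C2·C3]  r_C3² + (10/3)r_C3 − 1037/3 = 0  ⇒  r_C3 = 17 (r>0 drops 1)
2. [ext C3·C4]  r_C3² + 44r_C3 − 1037 = 0  ⇒  r_C3 = 17 (r>0 drops 1)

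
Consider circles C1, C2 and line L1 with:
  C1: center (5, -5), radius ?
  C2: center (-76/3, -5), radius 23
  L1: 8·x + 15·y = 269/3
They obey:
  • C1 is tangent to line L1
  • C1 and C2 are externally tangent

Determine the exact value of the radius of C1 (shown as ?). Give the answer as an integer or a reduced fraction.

1. [C1‖L1]  r_C1² − 484/9 = 0  ⇒  r_C1 = 22/3 (r>0 drops 1)
2. [ext C1·C2]  r_C1² + 46r_C1 − 3520/9 = 0  ⇒  r_C1 = 22/3 (r>0 drops 1)

22/3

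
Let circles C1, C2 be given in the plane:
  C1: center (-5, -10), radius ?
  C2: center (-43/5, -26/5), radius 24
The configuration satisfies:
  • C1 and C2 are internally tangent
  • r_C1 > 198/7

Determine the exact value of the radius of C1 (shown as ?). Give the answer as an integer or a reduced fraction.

30

1. [int C1,C2]  r_C1² − 48r_C1 + 540 = 0  ⇒  r_C1 = 18 or 30
2. given r_C1 > 198/7: keep 30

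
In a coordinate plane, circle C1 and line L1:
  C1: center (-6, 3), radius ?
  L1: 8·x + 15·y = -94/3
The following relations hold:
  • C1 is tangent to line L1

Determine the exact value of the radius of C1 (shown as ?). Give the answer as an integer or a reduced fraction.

1. [C1‖L1]  r_C1² − 25/9 = 0  ⇒  r_C1 = 5/3 (r>0 drops 1)

5/3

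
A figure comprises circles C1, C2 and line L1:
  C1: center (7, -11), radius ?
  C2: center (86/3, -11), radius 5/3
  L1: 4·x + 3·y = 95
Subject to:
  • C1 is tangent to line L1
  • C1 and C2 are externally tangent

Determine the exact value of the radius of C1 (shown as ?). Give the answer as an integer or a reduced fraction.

1. [C1‖L1]  r_C1² − 400 = 0  ⇒  r_C1 = 20 (r>0 drops 1)
2. [ext C1·C2]  r_C1² + (10/3)r_C1 − 1400/3 = 0  ⇒  r_C1 = 20 (r>0 drops 1)

20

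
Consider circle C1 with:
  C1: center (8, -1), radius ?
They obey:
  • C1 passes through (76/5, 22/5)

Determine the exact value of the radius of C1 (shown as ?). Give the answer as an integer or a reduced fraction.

9

1. [C1∋P]  r_C1² − 81 = 0  ⇒  r_C1 = 9 (r>0 drops 1)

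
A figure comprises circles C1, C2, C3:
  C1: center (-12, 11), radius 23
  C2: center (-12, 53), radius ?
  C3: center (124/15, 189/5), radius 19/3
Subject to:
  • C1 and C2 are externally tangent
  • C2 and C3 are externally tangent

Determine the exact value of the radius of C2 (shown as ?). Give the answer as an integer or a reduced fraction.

1. [ext C1·C2]  r_C2² + 46r_C2 − 1235 = 0  ⇒  r_C2 = 19 (r>0 drops 1)
2. [ext C2·C3]  r_C2² + (38/3)r_C2 − 1805/3 = 0  ⇒  r_C2 = 19 (r>0 drops 1)

19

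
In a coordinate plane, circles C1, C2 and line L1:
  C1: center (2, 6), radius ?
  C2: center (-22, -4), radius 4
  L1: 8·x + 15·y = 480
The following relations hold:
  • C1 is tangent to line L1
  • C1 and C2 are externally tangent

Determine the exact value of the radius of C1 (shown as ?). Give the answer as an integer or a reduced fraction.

22

1. [C1‖L1]  r_C1² − 484 = 0  ⇒  r_C1 = 22 (r>0 drops 1)
2. [ext C1·C2]  r_C1² + 8r_C1 − 660 = 0  ⇒  r_C1 = 22 (r>0 drops 1)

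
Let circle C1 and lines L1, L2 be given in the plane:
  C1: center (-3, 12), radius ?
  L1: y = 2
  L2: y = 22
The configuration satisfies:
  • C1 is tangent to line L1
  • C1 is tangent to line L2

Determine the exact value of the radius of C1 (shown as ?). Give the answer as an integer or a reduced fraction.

10

1. [C1‖L1]  r_C1² − 100 = 0  ⇒  r_C1 = 10 (r>0 drops 1)
2. [C1‖L2]  r_C1² − 100 = 0  ⇒  r_C1 = 10 (r>0 drops 1)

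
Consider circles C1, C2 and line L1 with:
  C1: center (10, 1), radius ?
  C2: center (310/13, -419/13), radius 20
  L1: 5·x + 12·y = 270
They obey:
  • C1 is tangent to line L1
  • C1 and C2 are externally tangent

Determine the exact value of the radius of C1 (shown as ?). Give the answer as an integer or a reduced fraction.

16

1. [C1‖L1]  r_C1² − 256 = 0  ⇒  r_C1 = 16 (r>0 drops 1)
2. [ext C1·C2]  r_C1² + 40r_C1 − 896 = 0  ⇒  r_C1 = 16 (r>0 drops 1)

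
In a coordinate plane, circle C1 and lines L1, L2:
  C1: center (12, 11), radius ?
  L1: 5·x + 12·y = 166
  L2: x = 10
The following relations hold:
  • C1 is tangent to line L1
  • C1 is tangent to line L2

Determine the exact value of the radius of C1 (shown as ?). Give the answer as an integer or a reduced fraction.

2

1. [C1‖L1]  r_C1² − 4 = 0  ⇒  r_C1 = 2 (r>0 drops 1)
2. [C1‖L2]  r_C1² − 4 = 0  ⇒  r_C1 = 2 (r>0 drops 1)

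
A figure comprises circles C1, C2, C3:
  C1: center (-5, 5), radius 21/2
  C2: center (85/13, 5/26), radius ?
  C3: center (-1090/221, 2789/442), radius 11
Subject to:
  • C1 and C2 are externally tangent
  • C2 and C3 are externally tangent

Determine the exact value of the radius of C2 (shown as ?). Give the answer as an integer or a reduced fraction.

1. [ext C1·C2]  r_C2² + 21r_C2 − 46 = 0  ⇒  r_C2 = 2 (r>0 drops 1)
2. [ext C2·C3]  r_C2² + 22r_C2 − 48 = 0  ⇒  r_C2 = 2 (r>0 drops 1)

2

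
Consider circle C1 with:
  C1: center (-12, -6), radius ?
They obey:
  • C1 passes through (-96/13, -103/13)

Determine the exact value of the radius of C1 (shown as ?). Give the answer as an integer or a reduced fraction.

1. [C1∋P]  r_C1² − 25 = 0  ⇒  r_C1 = 5 (r>0 drops 1)

5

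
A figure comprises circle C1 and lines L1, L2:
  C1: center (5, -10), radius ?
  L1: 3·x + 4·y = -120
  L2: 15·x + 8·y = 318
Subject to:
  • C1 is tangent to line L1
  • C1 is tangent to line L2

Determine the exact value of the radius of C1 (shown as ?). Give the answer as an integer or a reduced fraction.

1. [C1‖L1]  r_C1² − 361 = 0  ⇒  r_C1 = 19 (r>0 drops 1)
2. [C1‖L2]  r_C1² − 361 = 0  ⇒  r_C1 = 19 (r>0 drops 1)

19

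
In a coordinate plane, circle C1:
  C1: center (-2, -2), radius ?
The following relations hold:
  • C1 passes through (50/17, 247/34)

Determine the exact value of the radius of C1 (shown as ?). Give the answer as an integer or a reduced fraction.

1. [C1∋P]  r_C1² − 441/4 = 0  ⇒  r_C1 = 21/2 (r>0 drops 1)

21/2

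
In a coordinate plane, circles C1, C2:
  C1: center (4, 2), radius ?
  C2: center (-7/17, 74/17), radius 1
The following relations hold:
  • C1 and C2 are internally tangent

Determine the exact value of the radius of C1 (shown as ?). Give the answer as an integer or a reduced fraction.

1. [int C1,C2]  r_C1² − 2r_C1 − 24 = 0  ⇒  r_C1 = 6 (r>0 drops 1)

6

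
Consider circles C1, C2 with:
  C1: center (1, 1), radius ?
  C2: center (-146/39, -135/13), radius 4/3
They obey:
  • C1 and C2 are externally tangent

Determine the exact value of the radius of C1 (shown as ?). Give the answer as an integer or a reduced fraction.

11

1. [ext C1·C2]  r_C1² + (8/3)r_C1 − 451/3 = 0  ⇒  r_C1 = 11 (r>0 drops 1)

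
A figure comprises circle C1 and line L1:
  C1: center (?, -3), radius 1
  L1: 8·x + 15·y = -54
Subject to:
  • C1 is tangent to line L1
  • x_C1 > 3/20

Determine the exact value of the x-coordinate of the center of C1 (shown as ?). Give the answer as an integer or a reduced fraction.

1. [C1‖L1]  x_C1² + (9/4)x_C1 − 13/4 = 0  ⇒  x_C1 = -13/4 or 1
2. given x_C1 > 3/20: keep 1

1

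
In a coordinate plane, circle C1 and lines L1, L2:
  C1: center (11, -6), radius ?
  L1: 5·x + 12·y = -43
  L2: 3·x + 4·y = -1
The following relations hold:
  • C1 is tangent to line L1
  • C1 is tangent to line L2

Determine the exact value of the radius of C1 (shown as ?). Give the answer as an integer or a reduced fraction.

2

1. [C1‖L1]  r_C1² − 4 = 0  ⇒  r_C1 = 2 (r>0 drops 1)
2. [C1‖L2]  r_C1² − 4 = 0  ⇒  r_C1 = 2 (r>0 drops 1)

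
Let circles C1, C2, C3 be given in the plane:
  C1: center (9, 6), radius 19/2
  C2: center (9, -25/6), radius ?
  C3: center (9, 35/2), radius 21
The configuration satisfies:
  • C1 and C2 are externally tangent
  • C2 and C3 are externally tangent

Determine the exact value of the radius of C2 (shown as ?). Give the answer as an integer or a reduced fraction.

1. [ext C1·C2]  r_C2² + 19r_C2 − 118/9 = 0  ⇒  r_C2 = 2/3 (r>0 drops 1)
2. [ext C2·C3]  r_C2² + 42r_C2 − 256/9 = 0  ⇒  r_C2 = 2/3 (r>0 drops 1)

2/3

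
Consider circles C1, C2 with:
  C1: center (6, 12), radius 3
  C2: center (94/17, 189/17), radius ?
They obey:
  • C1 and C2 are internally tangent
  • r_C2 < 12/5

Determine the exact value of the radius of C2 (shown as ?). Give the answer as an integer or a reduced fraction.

2

1. [int C1,C2]  r_C2² − 6r_C2 + 8 = 0  ⇒  r_C2 = 2 or 4
2. given r_C2 < 12/5: keep 2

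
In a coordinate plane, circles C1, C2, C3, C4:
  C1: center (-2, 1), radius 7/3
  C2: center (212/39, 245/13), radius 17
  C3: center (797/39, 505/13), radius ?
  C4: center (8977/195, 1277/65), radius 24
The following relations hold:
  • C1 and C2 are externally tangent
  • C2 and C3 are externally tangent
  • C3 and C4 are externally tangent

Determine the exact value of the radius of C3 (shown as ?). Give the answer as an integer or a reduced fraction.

8

1. [ext C2·C3]  r_C3² + 34r_C3 − 336 = 0  ⇒  r_C3 = 8 (r>0 drops 1)
2. [ext C3·C4]  r_C3² + 48r_C3 − 448 = 0  ⇒  r_C3 = 8 (r>0 drops 1)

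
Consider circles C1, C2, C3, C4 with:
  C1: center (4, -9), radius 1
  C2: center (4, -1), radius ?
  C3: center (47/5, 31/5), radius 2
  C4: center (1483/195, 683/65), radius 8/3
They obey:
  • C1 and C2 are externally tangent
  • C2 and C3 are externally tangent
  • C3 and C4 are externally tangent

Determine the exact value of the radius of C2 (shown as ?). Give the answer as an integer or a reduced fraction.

7

1. [ext C1·C2]  r_C2² + 2r_C2 − 63 = 0  ⇒  r_C2 = 7 (r>0 drops 1)
2. [ext C2·C3]  r_C2² + 4r_C2 − 77 = 0  ⇒  r_C2 = 7 (r>0 drops 1)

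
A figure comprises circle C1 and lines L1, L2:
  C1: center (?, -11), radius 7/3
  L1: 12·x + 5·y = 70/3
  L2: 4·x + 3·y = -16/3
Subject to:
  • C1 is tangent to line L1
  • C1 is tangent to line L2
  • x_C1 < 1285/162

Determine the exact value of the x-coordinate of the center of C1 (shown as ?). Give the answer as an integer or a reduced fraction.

1. [C1‖L1]  x_C1² − (235/18)x_C1 + 326/9 = 0  ⇒  x_C1 = 4 or 163/18
2. [C1‖L2]  x_C1² − (83/6)x_C1 + 118/3 = 0  ⇒  x_C1 = 4 or 59/6

4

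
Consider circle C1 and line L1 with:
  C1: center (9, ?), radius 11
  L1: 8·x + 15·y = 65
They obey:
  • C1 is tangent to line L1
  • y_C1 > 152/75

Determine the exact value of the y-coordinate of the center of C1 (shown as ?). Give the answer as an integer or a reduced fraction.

1. [C1‖L1]  y_C1² + (14/15)y_C1 − 776/5 = 0  ⇒  y_C1 = -194/15 or 12
2. given y_C1 > 152/75: keep 12

12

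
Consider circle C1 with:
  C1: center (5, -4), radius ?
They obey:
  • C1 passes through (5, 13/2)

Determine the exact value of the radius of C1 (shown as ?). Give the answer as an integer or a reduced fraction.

21/2

1. [C1∋P]  r_C1² − 441/4 = 0  ⇒  r_C1 = 21/2 (r>0 drops 1)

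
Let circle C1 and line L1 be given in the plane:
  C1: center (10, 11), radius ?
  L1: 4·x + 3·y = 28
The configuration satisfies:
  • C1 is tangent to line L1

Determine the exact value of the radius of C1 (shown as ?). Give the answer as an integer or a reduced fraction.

1. [C1‖L1]  r_C1² − 81 = 0  ⇒  r_C1 = 9 (r>0 drops 1)

9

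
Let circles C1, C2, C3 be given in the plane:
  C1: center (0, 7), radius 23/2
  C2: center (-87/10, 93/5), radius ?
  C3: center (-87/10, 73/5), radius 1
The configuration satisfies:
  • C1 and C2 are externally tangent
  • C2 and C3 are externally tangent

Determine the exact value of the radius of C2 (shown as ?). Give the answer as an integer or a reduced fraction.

3

1. [ext C1·C2]  r_C2² + 23r_C2 − 78 = 0  ⇒  r_C2 = 3 (r>0 drops 1)
2. [ext C2·C3]  r_C2² + 2r_C2 − 15 = 0  ⇒  r_C2 = 3 (r>0 drops 1)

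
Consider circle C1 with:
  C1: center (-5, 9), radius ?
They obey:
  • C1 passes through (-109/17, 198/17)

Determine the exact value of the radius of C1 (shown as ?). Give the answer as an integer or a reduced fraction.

3

1. [C1∋P]  r_C1² − 9 = 0  ⇒  r_C1 = 3 (r>0 drops 1)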